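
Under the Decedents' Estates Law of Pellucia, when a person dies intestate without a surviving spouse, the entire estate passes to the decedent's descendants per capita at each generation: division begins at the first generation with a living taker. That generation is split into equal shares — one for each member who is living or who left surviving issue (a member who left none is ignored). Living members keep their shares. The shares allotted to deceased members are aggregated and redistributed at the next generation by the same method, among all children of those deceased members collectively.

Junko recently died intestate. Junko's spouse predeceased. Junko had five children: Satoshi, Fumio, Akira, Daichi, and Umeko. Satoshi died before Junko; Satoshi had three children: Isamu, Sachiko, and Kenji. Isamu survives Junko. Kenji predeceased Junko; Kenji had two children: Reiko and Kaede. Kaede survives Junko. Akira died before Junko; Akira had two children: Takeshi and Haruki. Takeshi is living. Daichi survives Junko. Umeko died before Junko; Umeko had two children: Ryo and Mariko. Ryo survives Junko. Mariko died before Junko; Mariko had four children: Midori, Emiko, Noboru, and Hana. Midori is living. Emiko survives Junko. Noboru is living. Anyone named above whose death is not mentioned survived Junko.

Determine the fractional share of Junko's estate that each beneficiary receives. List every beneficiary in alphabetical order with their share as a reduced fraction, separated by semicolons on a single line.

Daichi 1/5; Emiko 1/35; Fumio 1/5; Hana 1/35; Haruki 3/35; Isamu 3/35; Kaede 1/35; Midori 1/35; Noboru 1/35; Reiko 1/35; Ryo 3/35; Sachiko 3/35; Takeshi 3/35

There is no surviving spouse, so the entire estate passes to Junko's descendants per capita at each generation.
At generation 1 (Satoshi, Fumio, Akira, Daichi, Umeko) there are 5 shares of (1)/5 = 1/5 each.
Living: Fumio and Daichi — each takes 1/5.
Deceased: Satoshi, Akira, and Umeko. Their combined 3/5 is pooled and carried to generation 2.
At generation 2 (Isamu, Sachiko, Kenji, Takeshi, Haruki, Ryo, Mariko) there are 7 shares of (3/5)/7 = 3/35 each.
Living: Isamu, Sachiko, Takeshi, Haruki, and Ryo — each takes 3/35.
Deceased: Kenji and Mariko. Their combined 6/35 is pooled and carried to generation 3.
At generation 3 (Reiko, Kaede, Midori, Emiko, Noboru, Hana) there are 6 shares of (6/35)/6 = 1/35 each.
Living: Reiko, Kaede, Midori, Emiko, Noboru, and Hana — each takes 1/35.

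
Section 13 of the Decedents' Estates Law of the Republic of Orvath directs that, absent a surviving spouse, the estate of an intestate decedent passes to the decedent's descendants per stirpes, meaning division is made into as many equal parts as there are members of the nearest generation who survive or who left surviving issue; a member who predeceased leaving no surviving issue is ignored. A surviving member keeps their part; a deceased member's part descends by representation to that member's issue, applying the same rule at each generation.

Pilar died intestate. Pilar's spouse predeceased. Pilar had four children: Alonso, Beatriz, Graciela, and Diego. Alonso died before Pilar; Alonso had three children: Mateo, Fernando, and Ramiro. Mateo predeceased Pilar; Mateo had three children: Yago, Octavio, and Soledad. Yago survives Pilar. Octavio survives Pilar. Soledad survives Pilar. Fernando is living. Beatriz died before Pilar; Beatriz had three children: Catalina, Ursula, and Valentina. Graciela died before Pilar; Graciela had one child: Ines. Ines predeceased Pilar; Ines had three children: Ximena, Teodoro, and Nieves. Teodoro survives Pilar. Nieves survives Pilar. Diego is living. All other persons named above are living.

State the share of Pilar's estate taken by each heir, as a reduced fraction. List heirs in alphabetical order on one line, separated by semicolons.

There is no surviving spouse, so the entire estate passes to Pilar's descendants per stirpes.
The estate is divided into 4 equal shares of 1/4 among Alonso, Beatriz, Graciela, Diego.
Alonso predeceased; the 1/4 allotted to Alonso's branch passes to Alonso's issue by representation.
The 1/4 is divided into 3 equal shares of 1/12 among Mateo, Fernando, Ramiro.
Mateo predeceased; the 1/12 allotted to Mateo's branch passes to Mateo's issue by representation.
The 1/12 is divided into 3 equal shares of 1/36 among Yago, Octavio, Soledad.
Yago is living and takes 1/36.
Octavio is living and takes 1/36.
Soledad is living and takes 1/36.
Fernando is living and takes 1/12.
Ramiro is living and takes 1/12.
Beatriz predeceased; the 1/4 allotted to Beatriz's branch passes to Beatriz's issue by representation.
The 1/4 is divided into 3 equal shares of 1/12 among Catalina, Ursula, Valentina.
Catalina is living and takes 1/12.
Ursula is living and takes 1/12.
Valentina is living and takes 1/12.
Graciela predeceased; the 1/4 allotted to Graciela's branch passes to Graciela's issue by representation.
Ines's line is the sole branch at this level, so the full 1/4 passes to Ines's issue by representation.
The 1/4 is divided into 3 equal shares of 1/12 among Ximena, Teodoro, Nieves.
Ximena is living and takes 1/12.
Teodoro is living and takes 1/12.
Nieves is living and takes 1/12.
Diego is living and takes 1/4.

Catalina 1/12; Diego 1/4; Fernando 1/12; Nieves 1/12; Octavio 1/36; Ramiro 1/12; Soledad 1/36; Teodoro 1/12; Ursula 1/12; Valentina 1/12; Ximena 1/12; Yago 1/36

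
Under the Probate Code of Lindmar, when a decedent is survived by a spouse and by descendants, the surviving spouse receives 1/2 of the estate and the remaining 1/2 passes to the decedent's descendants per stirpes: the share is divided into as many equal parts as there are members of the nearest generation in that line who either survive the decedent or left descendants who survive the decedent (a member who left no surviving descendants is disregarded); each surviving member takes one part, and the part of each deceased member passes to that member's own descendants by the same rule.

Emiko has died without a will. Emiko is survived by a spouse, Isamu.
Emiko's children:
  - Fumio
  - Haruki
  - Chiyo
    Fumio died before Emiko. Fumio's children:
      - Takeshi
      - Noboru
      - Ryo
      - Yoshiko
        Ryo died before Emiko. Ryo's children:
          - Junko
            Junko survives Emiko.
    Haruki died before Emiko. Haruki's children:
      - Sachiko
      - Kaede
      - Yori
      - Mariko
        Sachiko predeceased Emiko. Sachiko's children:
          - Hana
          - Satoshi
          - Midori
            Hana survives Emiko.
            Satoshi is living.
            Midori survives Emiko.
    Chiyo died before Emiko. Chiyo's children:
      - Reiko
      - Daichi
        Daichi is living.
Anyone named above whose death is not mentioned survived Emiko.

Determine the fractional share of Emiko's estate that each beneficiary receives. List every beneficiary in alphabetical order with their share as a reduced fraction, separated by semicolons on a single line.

Isamu, as surviving spouse, takes 1/2.
The remaining 1/2 passes to Emiko's descendants per stirpes.
The 1/2 is divided into 3 equal shares of 1/6 among Fumio, Haruki, Chiyo.
Fumio predeceased; the 1/6 allotted to Fumio's branch passes to Fumio's issue by representation.
The 1/6 is divided into 4 equal shares of 1/24 among Takeshi, Noboru, Ryo, Yoshiko.
Takeshi is living and takes 1/24.
Noboru is living and takes 1/24.
Ryo predeceased; the 1/24 allotted to Ryo's branch passes to Ryo's issue by representation.
Junko is the sole taker at this level and receives the full 1/24.
Yoshiko is living and takes 1/24.
Haruki predeceased; the 1/6 allotted to Haruki's branch passes to Haruki's issue by representation.
The 1/6 is divided into 4 equal shares of 1/24 among Sachiko, Kaede, Yori, Mariko.
Sachiko predeceased; the 1/24 allotted to Sachiko's branch passes to Sachiko's issue by representation.
The 1/24 is divided into 3 equal shares of 1/72 among Hana, Satoshi, Midori.
Hana is living and takes 1/72.
Satoshi is living and takes 1/72.
Midori is living and takes 1/72.
Kaede is living and takes 1/24.
Yori is living and takes 1/24.
Mariko is living and takes 1/24.
Chiyo predeceased; the 1/6 allotted to Chiyo's branch passes to Chiyo's issue by representation.
The 1/6 is divided into 2 equal shares of 1/12 among Reiko, Daichi.
Reiko is living and takes 1/12.
Daichi is living and takes 1/12.

Daichi 1/12; Hana 1/72; Isamu 1/2; Junko 1/24; Kaede 1/24; Mariko 1/24; Midori 1/72; Noboru 1/24; Reiko 1/12; Satoshi 1/72; Takeshi 1/24; Yori 1/24; Yoshiko 1/24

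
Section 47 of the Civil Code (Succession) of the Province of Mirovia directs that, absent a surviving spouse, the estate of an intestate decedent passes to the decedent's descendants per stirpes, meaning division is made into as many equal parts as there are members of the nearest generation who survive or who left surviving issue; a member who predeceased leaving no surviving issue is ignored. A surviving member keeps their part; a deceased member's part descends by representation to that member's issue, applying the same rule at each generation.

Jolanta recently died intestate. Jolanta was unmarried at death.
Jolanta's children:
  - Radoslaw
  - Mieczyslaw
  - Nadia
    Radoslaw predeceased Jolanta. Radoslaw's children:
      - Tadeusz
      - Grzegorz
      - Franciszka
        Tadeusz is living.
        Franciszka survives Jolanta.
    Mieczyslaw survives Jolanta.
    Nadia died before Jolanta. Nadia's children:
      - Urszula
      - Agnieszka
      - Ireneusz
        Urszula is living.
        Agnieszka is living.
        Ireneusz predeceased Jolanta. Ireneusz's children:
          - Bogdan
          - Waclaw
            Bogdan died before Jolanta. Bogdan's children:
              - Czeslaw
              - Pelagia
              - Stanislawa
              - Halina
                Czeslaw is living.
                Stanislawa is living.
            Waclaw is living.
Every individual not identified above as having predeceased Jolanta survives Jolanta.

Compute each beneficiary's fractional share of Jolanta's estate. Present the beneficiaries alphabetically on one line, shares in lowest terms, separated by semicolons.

There is no surviving spouse, so the entire estate passes to Jolanta's descendants per stirpes.
The estate is divided into 3 equal shares of 1/3 among Radoslaw, Mieczyslaw, Nadia.
Radoslaw predeceased; the 1/3 allotted to Radoslaw's branch passes to Radoslaw's issue by representation.
The 1/3 is divided into 3 equal shares of 1/9 among Tadeusz, Grzegorz, Franciszka.
Tadeusz is living and takes 1/9.
Grzegorz is living and takes 1/9.
Franciszka is living and takes 1/9.
Mieczyslaw is living and takes 1/3.
Nadia predeceased; the 1/3 allotted to Nadia's branch passes to Nadia's issue by representation.
The 1/3 is divided into 3 equal shares of 1/9 among Urszula, Agnieszka, Ireneusz.
Urszula is living and takes 1/9.
Agnieszka is living and takes 1/9.
Ireneusz predeceased; the 1/9 allotted to Ireneusz's branch passes to Ireneusz's issue by representation.
The 1/9 is divided into 2 equal shares of 1/18 among Bogdan, Waclaw.
Bogdan predeceased; the 1/18 allotted to Bogdan's branch passes to Bogdan's issue by representation.
The 1/18 is divided into 4 equal shares of 1/72 among Czeslaw, Pelagia, Stanislawa, Halina.
Czeslaw is living and takes 1/72.
Pelagia is living and takes 1/72.
Stanislawa is living and takes 1/72.
Halina is living and takes 1/72.
Waclaw is living and takes 1/18.

Agnieszka 1/9; Czeslaw 1/72; Franciszka 1/9; Grzegorz 1/9; Halina 1/72; Mieczyslaw 1/3; Pelagia 1/72; Stanislawa 1/72; Tadeusz 1/9; Urszula 1/9; Waclaw 1/18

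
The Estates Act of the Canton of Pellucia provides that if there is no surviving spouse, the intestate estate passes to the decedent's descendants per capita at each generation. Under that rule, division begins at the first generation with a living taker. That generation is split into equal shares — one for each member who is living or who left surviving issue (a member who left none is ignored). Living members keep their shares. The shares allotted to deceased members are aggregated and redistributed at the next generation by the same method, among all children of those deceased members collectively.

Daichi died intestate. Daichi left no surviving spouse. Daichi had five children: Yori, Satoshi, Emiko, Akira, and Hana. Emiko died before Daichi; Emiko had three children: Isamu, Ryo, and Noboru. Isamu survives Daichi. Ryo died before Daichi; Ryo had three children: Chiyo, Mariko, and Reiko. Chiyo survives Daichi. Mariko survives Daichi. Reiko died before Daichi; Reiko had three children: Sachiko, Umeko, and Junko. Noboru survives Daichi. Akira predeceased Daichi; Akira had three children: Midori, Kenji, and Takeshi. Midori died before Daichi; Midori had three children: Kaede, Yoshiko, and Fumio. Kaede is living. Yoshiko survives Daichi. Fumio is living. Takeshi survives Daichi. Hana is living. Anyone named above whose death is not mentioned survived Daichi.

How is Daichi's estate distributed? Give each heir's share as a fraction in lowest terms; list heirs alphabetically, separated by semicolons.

Chiyo 1/45; Fumio 1/45; Hana 1/5; Isamu 1/15; Junko 1/135; Kaede 1/45; Kenji 1/15; Mariko 1/45; Noboru 1/15; Sachiko 1/135; Satoshi 1/5; Takeshi 1/15; Umeko 1/135; Yori 1/5; Yoshiko 1/45

There is no surviving spouse, so the entire estate passes to Daichi's descendants per capita at each generation.
At generation 1 (Yori, Satoshi, Emiko, Akira, Hana) there are 5 shares of (1)/5 = 1/5 each.
Living: Yori, Satoshi, and Hana — each takes 1/5.
Deceased: Emiko and Akira. Their combined 2/5 is pooled and carried to generation 2.
At generation 2 (Isamu, Ryo, Noboru, Midori, Kenji, Takeshi) there are 6 shares of (2/5)/6 = 1/15 each.
Living: Isamu, Noboru, Kenji, and Takeshi — each takes 1/15.
Deceased: Ryo and Midori. Their combined 2/15 is pooled and carried to generation 3.
At generation 3 (Chiyo, Mariko, Reiko, Kaede, Yoshiko, Fumio) there are 6 shares of (2/15)/6 = 1/45 each.
Living: Chiyo, Mariko, Kaede, Yoshiko, and Fumio — each takes 1/45.
Deceased: Reiko. That 1/45 share is carried to generation 4.
At generation 4 (Sachiko, Umeko, Junko) there are 3 shares of (1/45)/3 = 1/135 each.
Living: Sachiko, Umeko, and Junko — each takes 1/135.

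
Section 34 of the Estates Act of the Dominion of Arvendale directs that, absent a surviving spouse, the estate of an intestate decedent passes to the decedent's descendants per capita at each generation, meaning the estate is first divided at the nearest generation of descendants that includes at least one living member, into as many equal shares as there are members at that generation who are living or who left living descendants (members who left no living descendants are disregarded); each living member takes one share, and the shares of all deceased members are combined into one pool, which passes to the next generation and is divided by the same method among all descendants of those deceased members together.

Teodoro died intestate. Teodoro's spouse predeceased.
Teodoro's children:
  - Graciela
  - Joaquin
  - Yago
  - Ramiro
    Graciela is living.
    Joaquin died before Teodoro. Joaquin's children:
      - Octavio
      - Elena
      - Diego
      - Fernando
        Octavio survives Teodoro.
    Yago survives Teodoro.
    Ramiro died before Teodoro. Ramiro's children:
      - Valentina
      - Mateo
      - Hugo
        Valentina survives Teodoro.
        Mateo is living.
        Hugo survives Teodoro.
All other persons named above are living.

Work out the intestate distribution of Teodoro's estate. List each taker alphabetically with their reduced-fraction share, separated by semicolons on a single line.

Diego 1/14; Elena 1/14; Fernando 1/14; Graciela 1/4; Hugo 1/14; Mateo 1/14; Octavio 1/14; Valentina 1/14; Yago 1/4

There is no surviving spouse, so the entire estate passes to Teodoro's descendants per capita at each generation.
At generation 1 (Graciela, Joaquin, Yago, Ramiro) there are 4 shares of (1)/4 = 1/4 each.
Living: Graciela and Yago — each takes 1/4.
Deceased: Joaquin and Ramiro. Their combined 1/2 is pooled and carried to generation 2.
At generation 2 (Octavio, Elena, Diego, Fernando, Valentina, Mateo, Hugo) there are 7 shares of (1/2)/7 = 1/14 each.
Living: Octavio, Elena, Diego, Fernando, Valentina, Mateo, and Hugo — each takes 1/14.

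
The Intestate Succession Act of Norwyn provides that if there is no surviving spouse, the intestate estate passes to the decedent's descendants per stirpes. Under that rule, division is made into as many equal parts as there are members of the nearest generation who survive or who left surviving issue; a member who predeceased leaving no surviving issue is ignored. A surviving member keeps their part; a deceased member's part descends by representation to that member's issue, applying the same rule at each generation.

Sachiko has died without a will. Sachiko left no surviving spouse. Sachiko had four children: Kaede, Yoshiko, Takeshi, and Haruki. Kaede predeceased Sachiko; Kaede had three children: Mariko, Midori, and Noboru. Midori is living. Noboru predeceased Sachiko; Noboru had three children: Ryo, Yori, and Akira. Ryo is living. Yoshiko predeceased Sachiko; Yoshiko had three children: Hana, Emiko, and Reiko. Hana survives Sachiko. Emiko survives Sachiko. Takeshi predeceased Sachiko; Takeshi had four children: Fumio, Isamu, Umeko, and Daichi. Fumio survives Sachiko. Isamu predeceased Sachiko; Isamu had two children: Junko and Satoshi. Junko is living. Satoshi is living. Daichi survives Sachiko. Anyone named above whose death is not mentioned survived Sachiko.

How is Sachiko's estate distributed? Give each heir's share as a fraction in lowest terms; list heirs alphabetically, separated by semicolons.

Akira 1/36; Daichi 1/16; Emiko 1/12; Fumio 1/16; Hana 1/12; Haruki 1/4; Junko 1/32; Mariko 1/12; Midori 1/12; Reiko 1/12; Ryo 1/36; Satoshi 1/32; Umeko 1/16; Yori 1/36

There is no surviving spouse, so the entire estate passes to Sachiko's descendants per stirpes.
The estate is divided into 4 equal shares of 1/4 among Kaede, Yoshiko, Takeshi, Haruki.
Kaede predeceased; the 1/4 allotted to Kaede's branch passes to Kaede's issue by representation.
The 1/4 is divided into 3 equal shares of 1/12 among Mariko, Midori, Noboru.
Mariko is living and takes 1/12.
Midori is living and takes 1/12.
Noboru predeceased; the 1/12 allotted to Noboru's branch passes to Noboru's issue by representation.
The 1/12 is divided into 3 equal shares of 1/36 among Ryo, Yori, Akira.
Ryo is living and takes 1/36.
Yori is living and takes 1/36.
Akira is living and takes 1/36.
Yoshiko predeceased; the 1/4 allotted to Yoshiko's branch passes to Yoshiko's issue by representation.
The 1/4 is divided into 3 equal shares of 1/12 among Hana, Emiko, Reiko.
Hana is living and takes 1/12.
Emiko is living and takes 1/12.
Reiko is living and takes 1/12.
Takeshi predeceased; the 1/4 allotted to Takeshi's branch passes to Takeshi's issue by representation.
The 1/4 is divided into 4 equal shares of 1/16 among Fumio, Isamu, Umeko, Daichi.
Fumio is living and takes 1/16.
Isamu predeceased; the 1/16 allotted to Isamu's branch passes to Isamu's issue by representation.
The 1/16 is divided into 2 equal shares of 1/32 among Junko, Satoshi.
Junko is living and takes 1/32.
Satoshi is living and takes 1/32.
Umeko is living and takes 1/16.
Daichi is living and takes 1/16.
Haruki is living and takes 1/4.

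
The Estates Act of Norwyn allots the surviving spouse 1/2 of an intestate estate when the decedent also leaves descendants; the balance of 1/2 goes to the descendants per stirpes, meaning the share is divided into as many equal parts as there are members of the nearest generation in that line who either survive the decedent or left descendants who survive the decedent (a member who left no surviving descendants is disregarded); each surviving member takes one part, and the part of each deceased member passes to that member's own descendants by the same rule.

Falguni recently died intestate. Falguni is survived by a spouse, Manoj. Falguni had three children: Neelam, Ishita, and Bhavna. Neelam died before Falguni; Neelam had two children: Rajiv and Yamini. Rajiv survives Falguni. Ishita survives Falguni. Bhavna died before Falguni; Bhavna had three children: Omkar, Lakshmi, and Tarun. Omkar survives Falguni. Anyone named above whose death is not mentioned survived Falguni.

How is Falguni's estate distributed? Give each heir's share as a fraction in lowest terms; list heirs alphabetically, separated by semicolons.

Manoj, as surviving spouse, takes 1/2.
The remaining 1/2 passes to Falguni's descendants per stirpes.
The 1/2 is divided into 3 equal shares of 1/6 among Neelam, Ishita, Bhavna.
Neelam predeceased; the 1/6 allotted to Neelam's branch passes to Neelam's issue by representation.
The 1/6 is divided into 2 equal shares of 1/12 among Rajiv, Yamini.
Rajiv is living and takes 1/12.
Yamini is living and takes 1/12.
Ishita is living and takes 1/6.
Bhavna predeceased; the 1/6 allotted to Bhavna's branch passes to Bhavna's issue by representation.
The 1/6 is divided into 3 equal shares of 1/18 among Omkar, Lakshmi, Tarun.
Omkar is living and takes 1/18.
Lakshmi is living and takes 1/18.
Tarun is living and takes 1/18.

Ishita 1/6; Lakshmi 1/18; Manoj 1/2; Omkar 1/18; Rajiv 1/12; Tarun 1/18; Yamini 1/12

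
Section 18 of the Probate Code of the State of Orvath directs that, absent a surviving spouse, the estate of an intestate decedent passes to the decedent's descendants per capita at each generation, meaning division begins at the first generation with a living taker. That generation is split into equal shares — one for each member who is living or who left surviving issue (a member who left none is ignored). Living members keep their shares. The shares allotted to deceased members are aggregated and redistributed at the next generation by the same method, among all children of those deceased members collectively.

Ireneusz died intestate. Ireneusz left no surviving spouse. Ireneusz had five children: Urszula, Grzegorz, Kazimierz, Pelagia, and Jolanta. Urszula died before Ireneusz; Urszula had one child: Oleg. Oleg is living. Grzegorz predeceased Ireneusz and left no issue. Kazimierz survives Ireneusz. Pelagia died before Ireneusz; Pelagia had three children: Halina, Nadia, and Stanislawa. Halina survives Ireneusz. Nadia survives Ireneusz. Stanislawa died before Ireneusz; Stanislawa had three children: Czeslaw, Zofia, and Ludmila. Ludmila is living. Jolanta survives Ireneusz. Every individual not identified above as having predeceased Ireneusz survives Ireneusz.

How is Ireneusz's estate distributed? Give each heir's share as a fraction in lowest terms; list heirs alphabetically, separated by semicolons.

There is no surviving spouse, so the entire estate passes to Ireneusz's descendants per capita at each generation.
At generation 1 (Urszula, Kazimierz, Pelagia, Jolanta) there are 4 shares of (1)/4 = 1/4 each.
Living: Kazimierz and Jolanta — each takes 1/4.
Deceased: Urszula and Pelagia. Their combined 1/2 is pooled and carried to generation 2.
At generation 2 (Oleg, Halina, Nadia, Stanislawa) there are 4 shares of (1/2)/4 = 1/8 each.
Living: Oleg, Halina, and Nadia — each takes 1/8.
Deceased: Stanislawa. That 1/8 share is carried to generation 3.
At generation 3 (Czeslaw, Zofia, Ludmila) there are 3 shares of (1/8)/3 = 1/24 each.
Living: Czeslaw, Zofia, and Ludmila — each takes 1/24.

Czeslaw 1/24; Halina 1/8; Jolanta 1/4; Kazimierz 1/4; Ludmila 1/24; Nadia 1/8; Oleg 1/8; Zofia 1/24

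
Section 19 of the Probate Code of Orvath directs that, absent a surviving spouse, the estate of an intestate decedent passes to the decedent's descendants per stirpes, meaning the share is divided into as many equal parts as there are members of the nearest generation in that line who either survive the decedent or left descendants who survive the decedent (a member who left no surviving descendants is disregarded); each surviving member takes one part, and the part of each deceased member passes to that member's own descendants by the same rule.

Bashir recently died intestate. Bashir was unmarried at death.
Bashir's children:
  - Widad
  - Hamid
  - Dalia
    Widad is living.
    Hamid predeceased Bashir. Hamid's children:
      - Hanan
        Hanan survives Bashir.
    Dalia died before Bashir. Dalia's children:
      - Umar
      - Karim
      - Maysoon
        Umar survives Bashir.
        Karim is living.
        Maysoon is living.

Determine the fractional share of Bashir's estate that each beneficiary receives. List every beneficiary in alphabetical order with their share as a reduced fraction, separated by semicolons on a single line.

There is no surviving spouse, so the entire estate passes to Bashir's descendants per stirpes.
The estate is divided into 3 equal shares of 1/3 among Widad, Hamid, Dalia.
Widad is living and takes 1/3.
Hamid predeceased; the 1/3 allotted to Hamid's branch passes to Hamid's issue by representation.
Hanan is the sole taker at this level and receives the full 1/3.
Dalia predeceased; the 1/3 allotted to Dalia's branch passes to Dalia's issue by representation.
The 1/3 is divided into 3 equal shares of 1/9 among Umar, Karim, Maysoon.
Umar is living and takes 1/9.
Karim is living and takes 1/9.
Maysoon is living and takes 1/9.

Hanan 1/3; Karim 1/9; Maysoon 1/9; Umar 1/9; Widad 1/3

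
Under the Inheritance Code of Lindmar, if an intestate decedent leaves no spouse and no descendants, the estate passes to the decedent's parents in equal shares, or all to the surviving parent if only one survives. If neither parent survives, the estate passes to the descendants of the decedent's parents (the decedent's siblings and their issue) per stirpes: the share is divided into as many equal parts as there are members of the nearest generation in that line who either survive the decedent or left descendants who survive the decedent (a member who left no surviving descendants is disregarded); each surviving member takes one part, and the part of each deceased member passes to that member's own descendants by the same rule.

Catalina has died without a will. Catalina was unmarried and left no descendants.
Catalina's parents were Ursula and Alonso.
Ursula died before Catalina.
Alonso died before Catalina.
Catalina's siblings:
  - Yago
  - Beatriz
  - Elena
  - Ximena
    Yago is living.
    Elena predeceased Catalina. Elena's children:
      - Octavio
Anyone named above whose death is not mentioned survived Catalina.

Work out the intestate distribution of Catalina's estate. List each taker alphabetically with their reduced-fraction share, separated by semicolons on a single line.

Neither parent survives and there are no descendants, so the estate passes to Catalina's siblings and their issue per stirpes.
The estate is divided into 4 equal shares of 1/4 among Yago, Beatriz, Elena, Ximena.
Yago is living and takes 1/4.
Beatriz is living and takes 1/4.
Elena predeceased; the 1/4 allotted to Elena's branch passes to Elena's issue by representation.
Octavio is the sole taker at this level and receives the full 1/4.
Ximena is living and takes 1/4.

Beatriz 1/4; Octavio 1/4; Ximena 1/4; Yago 1/4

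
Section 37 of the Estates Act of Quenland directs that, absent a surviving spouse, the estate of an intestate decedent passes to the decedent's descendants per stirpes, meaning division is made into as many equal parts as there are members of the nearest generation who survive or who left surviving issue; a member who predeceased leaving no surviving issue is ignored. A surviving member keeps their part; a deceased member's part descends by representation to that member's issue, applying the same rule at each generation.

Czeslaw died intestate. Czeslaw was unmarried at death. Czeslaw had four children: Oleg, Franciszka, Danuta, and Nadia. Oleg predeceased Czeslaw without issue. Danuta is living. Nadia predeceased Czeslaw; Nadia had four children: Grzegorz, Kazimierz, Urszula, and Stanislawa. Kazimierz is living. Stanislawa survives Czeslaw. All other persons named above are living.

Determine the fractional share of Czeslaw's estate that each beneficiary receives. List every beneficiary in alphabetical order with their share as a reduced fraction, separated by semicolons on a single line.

There is no surviving spouse, so the entire estate passes to Czeslaw's descendants per stirpes.
Oleg left no surviving issue, so that branch lapses and is disregarded.
The estate is divided into 3 equal shares of 1/3 among Franciszka, Danuta, Nadia.
Franciszka is living and takes 1/3.
Danuta is living and takes 1/3.
Nadia predeceased; the 1/3 allotted to Nadia's branch passes to Nadia's issue by representation.
The 1/3 is divided into 4 equal shares of 1/12 among Grzegorz, Kazimierz, Urszula, Stanislawa.
Grzegorz is living and takes 1/12.
Kazimierz is living and takes 1/12.
Urszula is living and takes 1/12.
Stanislawa is living and takes 1/12.

Danuta 1/3; Franciszka 1/3; Grzegorz 1/12; Kazimierz 1/12; Stanislawa 1/12; Urszula 1/12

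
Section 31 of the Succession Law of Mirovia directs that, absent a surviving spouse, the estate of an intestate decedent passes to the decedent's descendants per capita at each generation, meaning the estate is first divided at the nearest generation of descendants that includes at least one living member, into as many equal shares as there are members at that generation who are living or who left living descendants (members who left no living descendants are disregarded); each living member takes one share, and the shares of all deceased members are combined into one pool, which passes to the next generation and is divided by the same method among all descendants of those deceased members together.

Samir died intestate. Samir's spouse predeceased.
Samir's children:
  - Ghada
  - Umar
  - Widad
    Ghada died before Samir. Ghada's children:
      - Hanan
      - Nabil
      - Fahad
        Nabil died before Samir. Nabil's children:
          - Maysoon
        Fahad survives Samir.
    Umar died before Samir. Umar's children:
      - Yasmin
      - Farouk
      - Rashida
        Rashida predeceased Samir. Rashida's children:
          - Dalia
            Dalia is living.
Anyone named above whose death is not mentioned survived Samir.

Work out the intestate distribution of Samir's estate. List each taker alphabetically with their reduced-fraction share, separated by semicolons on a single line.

There is no surviving spouse, so the entire estate passes to Samir's descendants per capita at each generation.
At generation 1 (Ghada, Umar, Widad) there are 3 shares of (1)/3 = 1/3 each.
Living: Widad — each takes 1/3.
Deceased: Ghada and Umar. Their combined 2/3 is pooled and carried to generation 2.
At generation 2 (Hanan, Nabil, Fahad, Yasmin, Farouk, Rashida) there are 6 shares of (2/3)/6 = 1/9 each.
Living: Hanan, Fahad, Yasmin, and Farouk — each takes 1/9.
Deceased: Nabil and Rashida. Their combined 2/9 is pooled and carried to generation 3.
At generation 3 (Maysoon, Dalia) there are 2 shares of (2/9)/2 = 1/9 each.
Living: Maysoon and Dalia — each takes 1/9.

Dalia 1/9; Fahad 1/9; Farouk 1/9; Hanan 1/9; Maysoon 1/9; Widad 1/3; Yasmin 1/9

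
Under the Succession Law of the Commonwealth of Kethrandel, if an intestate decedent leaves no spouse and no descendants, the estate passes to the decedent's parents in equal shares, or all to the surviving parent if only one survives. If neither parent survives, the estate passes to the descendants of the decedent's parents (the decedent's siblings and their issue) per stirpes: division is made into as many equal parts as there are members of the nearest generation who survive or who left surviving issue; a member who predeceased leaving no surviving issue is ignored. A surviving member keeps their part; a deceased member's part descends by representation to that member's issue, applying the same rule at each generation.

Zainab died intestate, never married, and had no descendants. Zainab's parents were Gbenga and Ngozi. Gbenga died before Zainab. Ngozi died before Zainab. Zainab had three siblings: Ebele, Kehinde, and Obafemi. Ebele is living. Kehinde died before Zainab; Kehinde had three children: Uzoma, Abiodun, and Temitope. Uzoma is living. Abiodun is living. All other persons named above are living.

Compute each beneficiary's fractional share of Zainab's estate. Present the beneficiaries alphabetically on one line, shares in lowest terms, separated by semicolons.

Abiodun 1/9; Ebele 1/3; Obafemi 1/3; Temitope 1/9; Uzoma 1/9

Neither parent survives and there are no descendants, so the estate passes to Zainab's siblings and their issue per stirpes.
The estate is divided into 3 equal shares of 1/3 among Ebele, Kehinde, Obafemi.
Ebele is living and takes 1/3.
Kehinde predeceased; the 1/3 allotted to Kehinde's branch passes to Kehinde's issue by representation.
The 1/3 is divided into 3 equal shares of 1/9 among Uzoma, Abiodun, Temitope.
Uzoma is living and takes 1/9.
Abiodun is living and takes 1/9.
Temitope is living and takes 1/9.
Obafemi is living and takes 1/3.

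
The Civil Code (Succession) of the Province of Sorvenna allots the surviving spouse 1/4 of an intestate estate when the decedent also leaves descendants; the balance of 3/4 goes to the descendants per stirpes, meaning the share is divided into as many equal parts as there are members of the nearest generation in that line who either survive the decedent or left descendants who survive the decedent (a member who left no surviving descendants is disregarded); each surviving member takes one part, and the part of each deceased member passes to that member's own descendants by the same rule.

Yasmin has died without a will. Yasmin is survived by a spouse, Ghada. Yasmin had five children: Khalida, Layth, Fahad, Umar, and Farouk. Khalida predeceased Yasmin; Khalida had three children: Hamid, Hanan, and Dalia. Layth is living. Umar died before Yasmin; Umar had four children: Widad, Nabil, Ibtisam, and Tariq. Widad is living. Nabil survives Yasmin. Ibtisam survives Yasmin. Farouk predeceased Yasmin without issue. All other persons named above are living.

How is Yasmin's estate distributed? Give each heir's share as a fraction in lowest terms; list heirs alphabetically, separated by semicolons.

Ghada, as surviving spouse, takes 1/4.
The remaining 3/4 passes to Yasmin's descendants per stirpes.
Farouk left no surviving issue, so that branch lapses and is disregarded.
The 3/4 is divided into 4 equal shares of 3/16 among Khalida, Layth, Fahad, Umar.
Khalida predeceased; the 3/16 allotted to Khalida's branch passes to Khalida's issue by representation.
The 3/16 is divided into 3 equal shares of 1/16 among Hamid, Hanan, Dalia.
Hamid is living and takes 1/16.
Hanan is living and takes 1/16.
Dalia is living and takes 1/16.
Layth is living and takes 3/16.
Fahad is living and takes 3/16.
Umar predeceased; the 3/16 allotted to Umar's branch passes to Umar's issue by representation.
The 3/16 is divided into 4 equal shares of 3/64 among Widad, Nabil, Ibtisam, Tariq.
Widad is living and takes 3/64.
Nabil is living and takes 3/64.
Ibtisam is living and takes 3/64.
Tariq is living and takes 3/64.

Dalia 1/16; Fahad 3/16; Ghada 1/4; Hamid 1/16; Hanan 1/16; Ibtisam 3/64; Layth 3/16; Nabil 3/64; Tariq 3/64; Widad 3/64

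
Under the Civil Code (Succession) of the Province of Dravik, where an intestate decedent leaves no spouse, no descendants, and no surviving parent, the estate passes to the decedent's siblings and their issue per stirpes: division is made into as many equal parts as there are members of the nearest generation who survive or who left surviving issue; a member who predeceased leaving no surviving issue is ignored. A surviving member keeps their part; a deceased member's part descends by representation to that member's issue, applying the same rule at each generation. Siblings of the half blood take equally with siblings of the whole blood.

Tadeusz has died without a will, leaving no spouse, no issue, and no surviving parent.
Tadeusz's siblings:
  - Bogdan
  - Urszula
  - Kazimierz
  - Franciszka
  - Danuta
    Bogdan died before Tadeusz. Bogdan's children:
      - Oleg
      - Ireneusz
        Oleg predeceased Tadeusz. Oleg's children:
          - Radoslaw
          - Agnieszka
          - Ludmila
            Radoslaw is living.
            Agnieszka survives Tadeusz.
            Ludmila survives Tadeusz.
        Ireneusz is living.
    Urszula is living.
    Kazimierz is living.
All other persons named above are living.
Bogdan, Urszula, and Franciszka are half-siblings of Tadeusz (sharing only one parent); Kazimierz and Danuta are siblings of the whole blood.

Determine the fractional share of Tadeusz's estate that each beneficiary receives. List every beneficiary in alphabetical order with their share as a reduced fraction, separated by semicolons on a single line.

Agnieszka 1/30; Danuta 1/5; Franciszka 1/5; Ireneusz 1/10; Kazimierz 1/5; Ludmila 1/30; Radoslaw 1/30; Urszula 1/5

No spouse, descendants, or parent survives, so the estate passes to Tadeusz's siblings per stirpes.
Half-blood and whole-blood siblings take equally under the stated rule.
The estate is divided into 5 equal shares of 1/5 among Bogdan, Urszula, Kazimierz, Franciszka, Danuta.
Bogdan predeceased; the 1/5 allotted to Bogdan's branch passes to Bogdan's issue by representation.
The 1/5 is divided into 2 equal shares of 1/10 among Oleg, Ireneusz.
Oleg predeceased; the 1/10 allotted to Oleg's branch passes to Oleg's issue by representation.
The 1/10 is divided into 3 equal shares of 1/30 among Radoslaw, Agnieszka, Ludmila.
Radoslaw is living and takes 1/30.
Agnieszka is living and takes 1/30.
Ludmila is living and takes 1/30.
Ireneusz is living and takes 1/10.
Urszula is living and takes 1/5.
Kazimierz is living and takes 1/5.
Franciszka is living and takes 1/5.
Danuta is living and takes 1/5.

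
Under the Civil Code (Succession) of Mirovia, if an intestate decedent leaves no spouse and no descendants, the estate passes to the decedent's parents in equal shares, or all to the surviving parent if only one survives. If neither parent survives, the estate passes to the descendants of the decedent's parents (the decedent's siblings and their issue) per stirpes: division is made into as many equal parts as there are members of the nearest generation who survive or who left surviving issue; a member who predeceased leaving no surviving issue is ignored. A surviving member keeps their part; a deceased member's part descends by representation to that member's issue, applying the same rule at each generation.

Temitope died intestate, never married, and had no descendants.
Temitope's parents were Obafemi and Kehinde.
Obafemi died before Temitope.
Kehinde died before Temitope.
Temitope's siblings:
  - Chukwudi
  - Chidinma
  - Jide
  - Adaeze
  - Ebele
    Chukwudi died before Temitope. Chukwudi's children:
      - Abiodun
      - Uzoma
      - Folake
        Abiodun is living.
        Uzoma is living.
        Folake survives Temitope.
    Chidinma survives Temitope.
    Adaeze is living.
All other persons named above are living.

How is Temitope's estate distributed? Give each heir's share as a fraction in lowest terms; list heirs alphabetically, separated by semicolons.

Abiodun 1/15; Adaeze 1/5; Chidinma 1/5; Ebele 1/5; Folake 1/15; Jide 1/5; Uzoma 1/15

Neither parent survives and there are no descendants, so the estate passes to Temitope's siblings and their issue per stirpes.
The estate is divided into 5 equal shares of 1/5 among Chukwudi, Chidinma, Jide, Adaeze, Ebele.
Chukwudi predeceased; the 1/5 allotted to Chukwudi's branch passes to Chukwudi's issue by representation.
The 1/5 is divided into 3 equal shares of 1/15 among Abiodun, Uzoma, Folake.
Abiodun is living and takes 1/15.
Uzoma is living and takes 1/15.
Folake is living and takes 1/15.
Chidinma is living and takes 1/5.
Jide is living and takes 1/5.
Adaeze is living and takes 1/5.
Ebele is living and takes 1/5.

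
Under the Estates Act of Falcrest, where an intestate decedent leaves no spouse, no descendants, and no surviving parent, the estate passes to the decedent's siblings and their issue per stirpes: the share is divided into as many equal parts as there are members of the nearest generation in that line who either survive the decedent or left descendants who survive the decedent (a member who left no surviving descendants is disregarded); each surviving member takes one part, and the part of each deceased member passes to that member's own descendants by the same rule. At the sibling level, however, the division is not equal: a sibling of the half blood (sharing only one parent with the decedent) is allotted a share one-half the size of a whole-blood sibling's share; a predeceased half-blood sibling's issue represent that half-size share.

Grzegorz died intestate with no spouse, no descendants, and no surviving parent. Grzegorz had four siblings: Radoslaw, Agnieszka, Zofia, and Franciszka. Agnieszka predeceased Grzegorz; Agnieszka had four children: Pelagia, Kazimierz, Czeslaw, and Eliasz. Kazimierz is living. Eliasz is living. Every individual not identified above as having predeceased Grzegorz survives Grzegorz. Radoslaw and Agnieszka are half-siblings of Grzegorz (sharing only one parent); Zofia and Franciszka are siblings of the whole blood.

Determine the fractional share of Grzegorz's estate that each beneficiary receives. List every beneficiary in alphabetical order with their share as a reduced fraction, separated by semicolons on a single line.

No spouse, descendants, or parent survives, so the estate passes to Grzegorz's siblings per stirpes.
Half-blood siblings count for one-half the weight of whole-blood siblings at the initial division.
Dividing 1 in proportion to weights (total weight 3): Radoslaw (weight 1/2) → 1/6; Agnieszka (weight 1/2) → 1/6; Zofia (weight 1) → 1/3; Franciszka (weight 1) → 1/3.
Radoslaw is living and takes 1/6.
Agnieszka predeceased; the 1/6 allotted to Agnieszka's branch passes to Agnieszka's issue by representation.
The 1/6 is divided into 4 equal shares of 1/24 among Pelagia, Kazimierz, Czeslaw, Eliasz.
Pelagia is living and takes 1/24.
Kazimierz is living and takes 1/24.
Czeslaw is living and takes 1/24.
Eliasz is living and takes 1/24.
Zofia is living and takes 1/3.
Franciszka is living and takes 1/3.

Czeslaw 1/24; Eliasz 1/24; Franciszka 1/3; Kazimierz 1/24; Pelagia 1/24; Radoslaw 1/6; Zofia 1/3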